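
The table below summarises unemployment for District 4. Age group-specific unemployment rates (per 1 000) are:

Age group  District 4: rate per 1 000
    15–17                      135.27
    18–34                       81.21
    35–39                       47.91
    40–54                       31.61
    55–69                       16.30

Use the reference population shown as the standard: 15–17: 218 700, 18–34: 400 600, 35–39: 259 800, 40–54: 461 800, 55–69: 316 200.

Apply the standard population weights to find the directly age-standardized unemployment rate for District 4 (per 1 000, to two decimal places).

Standard total = 1 657 100; weights = 0.1320, 0.2417, 0.1568, 0.2787, 0.1908.
Standardized rate: 0.1320×135.27 + 0.2417×81.21 + 0.1568×47.91 + 0.2787×31.61 + 0.1908×16.30 = 56.9156 per 1 000.

56.92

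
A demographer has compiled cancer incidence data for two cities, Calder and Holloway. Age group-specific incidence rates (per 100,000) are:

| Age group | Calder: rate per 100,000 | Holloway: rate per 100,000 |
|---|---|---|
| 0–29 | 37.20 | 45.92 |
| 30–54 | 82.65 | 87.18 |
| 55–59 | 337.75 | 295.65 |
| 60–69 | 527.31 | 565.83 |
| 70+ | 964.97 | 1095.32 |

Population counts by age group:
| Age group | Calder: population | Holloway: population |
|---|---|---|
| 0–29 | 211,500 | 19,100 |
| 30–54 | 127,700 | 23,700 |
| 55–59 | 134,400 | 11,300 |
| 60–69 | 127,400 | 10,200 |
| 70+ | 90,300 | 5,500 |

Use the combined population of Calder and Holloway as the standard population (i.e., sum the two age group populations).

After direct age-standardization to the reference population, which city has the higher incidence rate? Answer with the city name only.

Holloway

Combined standard total = 761,100; weights = 0.3030, 0.1989, 0.1914, 0.1808, 0.1259.
Calder: 0.3030×37.20 + 0.1989×82.65 + 0.1914×337.75 + 0.1808×527.31 + 0.1259×964.97 = 309.1626 per 100,000.
Holloway: 0.3030×45.92 + 0.1989×87.18 + 0.1914×295.65 + 0.1808×565.83 + 0.1259×1095.32 = 328.0177 per 100,000.
The crude rates (315.54 vs 259.02) would put Calder higher, but that reflects its age composition; once standardized to a common age structure, Holloway has the higher underlying rate.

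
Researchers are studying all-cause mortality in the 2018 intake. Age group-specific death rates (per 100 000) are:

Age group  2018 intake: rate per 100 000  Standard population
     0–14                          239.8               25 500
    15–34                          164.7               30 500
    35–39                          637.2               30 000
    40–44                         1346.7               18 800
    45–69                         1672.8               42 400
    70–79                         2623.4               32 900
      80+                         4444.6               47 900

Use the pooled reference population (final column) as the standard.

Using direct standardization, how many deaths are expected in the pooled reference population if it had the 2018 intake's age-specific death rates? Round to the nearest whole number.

Expected deaths = Σ (standard pop × age-specific rate ÷ 100 000)
= 25 500×239.8/100 000 + 30 500×164.7/100 000 + 30 000×637.2/100 000 + 18 800×1346.7/100 000 + 42 400×1672.8/100 000 + 32 900×2623.4/100 000 + 47 900×4444.6/100 000
= 61.15 + 50.23 + 191.16 + 253.18 + 709.27 + 863.10 + 2128.96 = 4257.05.

4257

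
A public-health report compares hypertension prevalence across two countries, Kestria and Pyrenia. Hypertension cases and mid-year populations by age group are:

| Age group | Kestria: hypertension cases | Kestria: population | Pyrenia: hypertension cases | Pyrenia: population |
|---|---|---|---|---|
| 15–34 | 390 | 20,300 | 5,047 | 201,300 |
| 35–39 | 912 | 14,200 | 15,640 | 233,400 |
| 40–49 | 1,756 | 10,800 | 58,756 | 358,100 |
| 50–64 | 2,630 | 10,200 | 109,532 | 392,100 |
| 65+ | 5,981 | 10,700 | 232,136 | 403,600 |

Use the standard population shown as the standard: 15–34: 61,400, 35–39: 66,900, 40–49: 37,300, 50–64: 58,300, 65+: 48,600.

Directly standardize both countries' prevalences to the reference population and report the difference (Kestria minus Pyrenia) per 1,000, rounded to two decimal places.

Age-specific rates per 1,000 for Kestria: 19.212, 64.225, 162.593, 257.843, 558.972.
For Pyrenia: 25.072, 67.009, 164.077, 279.347, 575.164.
Standard total = 272,500; weights = 0.2253, 0.2455, 0.1369, 0.2139, 0.1783.
Kestria: 0.2253×19.212 + 0.2455×64.225 + 0.1369×162.593 + 0.2139×257.843 + 0.1783×558.972 = 197.2084 per 1,000.
Pyrenia: 0.2253×25.072 + 0.2455×67.009 + 0.1369×164.077 + 0.2139×279.347 + 0.1783×575.164 = 206.9039 per 1,000.
Difference = 197.2084 − 206.9039 = -9.6955.

-9.70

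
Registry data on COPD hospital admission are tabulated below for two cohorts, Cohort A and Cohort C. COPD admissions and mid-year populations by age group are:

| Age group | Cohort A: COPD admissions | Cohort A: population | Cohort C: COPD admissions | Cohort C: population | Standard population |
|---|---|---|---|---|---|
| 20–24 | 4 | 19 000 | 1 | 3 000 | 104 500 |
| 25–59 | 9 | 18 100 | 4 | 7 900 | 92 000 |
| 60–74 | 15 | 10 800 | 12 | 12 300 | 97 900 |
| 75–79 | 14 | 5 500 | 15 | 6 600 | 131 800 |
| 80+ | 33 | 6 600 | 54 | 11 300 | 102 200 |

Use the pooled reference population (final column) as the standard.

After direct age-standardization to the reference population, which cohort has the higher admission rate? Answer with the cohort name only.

Cohort A

Age-specific rates per 10 000 for Cohort A: 2.11, 4.97, 13.89, 25.45, 50.00.
For Cohort C: 3.33, 5.06, 9.76, 22.73, 47.79.
Standard total = 528 400; weights = 0.1978, 0.1741, 0.1853, 0.2494, 0.1934.
Cohort A: 0.1978×2.11 + 0.1741×4.97 + 0.1853×13.89 + 0.2494×25.45 + 0.1934×50.00 = 19.8753 per 10 000.
Cohort C: 0.1978×3.33 + 0.1741×5.06 + 0.1853×9.76 + 0.2494×22.73 + 0.1934×47.79 = 18.2601 per 10 000.
The crude rates (12.50 vs 20.92) would put Cohort C higher, but that reflects its age composition; once standardized to a common age structure, Cohort A has the higher underlying rate.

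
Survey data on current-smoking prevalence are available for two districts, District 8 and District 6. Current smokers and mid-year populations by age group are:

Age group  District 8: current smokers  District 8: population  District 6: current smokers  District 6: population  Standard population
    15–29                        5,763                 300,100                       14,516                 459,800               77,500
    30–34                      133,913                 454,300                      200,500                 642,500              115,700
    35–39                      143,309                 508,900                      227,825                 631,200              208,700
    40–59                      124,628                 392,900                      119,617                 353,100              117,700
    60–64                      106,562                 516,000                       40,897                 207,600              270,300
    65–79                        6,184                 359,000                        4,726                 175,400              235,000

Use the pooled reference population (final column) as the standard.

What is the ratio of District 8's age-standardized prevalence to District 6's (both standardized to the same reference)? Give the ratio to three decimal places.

Age-specific rates per 1,000 for District 8: 19.204, 294.768, 281.605, 317.200, 206.516, 17.226.
For District 6: 31.570, 312.062, 360.939, 338.762, 196.999, 26.944.
Standard total = 1,024,900; weights = 0.0756, 0.1129, 0.2036, 0.1148, 0.2637, 0.2293.
District 8: 0.0756×19.204 + 0.1129×294.768 + 0.2036×281.605 + 0.1148×317.200 + 0.2637×206.516 + 0.2293×17.226 = 186.9135 per 1,000.
District 6: 0.0756×31.570 + 0.1129×312.062 + 0.2036×360.939 + 0.1148×338.762 + 0.2637×196.999 + 0.2293×26.944 = 208.1505 per 1,000.
Ratio = 186.9135 ÷ 208.1505 = 0.89797.

0.898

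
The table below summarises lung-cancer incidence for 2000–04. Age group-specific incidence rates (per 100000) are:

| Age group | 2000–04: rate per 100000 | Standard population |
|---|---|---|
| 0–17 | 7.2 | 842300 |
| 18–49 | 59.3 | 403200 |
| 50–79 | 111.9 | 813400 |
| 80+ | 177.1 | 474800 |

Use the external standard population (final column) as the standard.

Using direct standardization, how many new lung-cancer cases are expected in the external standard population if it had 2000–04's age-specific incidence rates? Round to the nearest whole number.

2051

Expected new lung-cancer cases = Σ (standard pop × age-specific rate ÷ 100000)
= 842300×7.2/100000 + 403200×59.3/100000 + 813400×111.9/100000 + 474800×177.1/100000
= 60.65 + 239.10 + 910.19 + 840.87 = 2050.81.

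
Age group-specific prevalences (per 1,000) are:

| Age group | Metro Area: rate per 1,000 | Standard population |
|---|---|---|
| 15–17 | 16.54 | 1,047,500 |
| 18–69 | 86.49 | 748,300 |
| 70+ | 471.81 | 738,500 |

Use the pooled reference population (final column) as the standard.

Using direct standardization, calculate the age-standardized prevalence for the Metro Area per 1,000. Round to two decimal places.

169.86

Standard total = 2,534,300; weights = 0.4133, 0.2953, 0.2914.
Standardized rate: 0.4133×16.54 + 0.2953×86.49 + 0.2914×471.81 = 169.8606 per 1,000.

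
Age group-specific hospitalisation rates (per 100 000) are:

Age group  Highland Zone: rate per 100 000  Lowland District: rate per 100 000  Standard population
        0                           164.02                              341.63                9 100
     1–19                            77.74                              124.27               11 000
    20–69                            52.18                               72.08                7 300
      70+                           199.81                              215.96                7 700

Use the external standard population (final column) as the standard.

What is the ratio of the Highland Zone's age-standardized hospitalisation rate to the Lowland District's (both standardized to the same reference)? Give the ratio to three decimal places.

0.640

Standard total = 35 100; weights = 0.2593, 0.3134, 0.2080, 0.2194.
The Highland Zone: 0.2593×164.02 + 0.3134×77.74 + 0.2080×52.18 + 0.2194×199.81 = 121.5719 per 100 000.
The Lowland District: 0.2593×341.63 + 0.3134×124.27 + 0.2080×72.08 + 0.2194×215.96 = 189.8826 per 100 000.
Ratio = 121.5719 ÷ 189.8826 = 0.64025.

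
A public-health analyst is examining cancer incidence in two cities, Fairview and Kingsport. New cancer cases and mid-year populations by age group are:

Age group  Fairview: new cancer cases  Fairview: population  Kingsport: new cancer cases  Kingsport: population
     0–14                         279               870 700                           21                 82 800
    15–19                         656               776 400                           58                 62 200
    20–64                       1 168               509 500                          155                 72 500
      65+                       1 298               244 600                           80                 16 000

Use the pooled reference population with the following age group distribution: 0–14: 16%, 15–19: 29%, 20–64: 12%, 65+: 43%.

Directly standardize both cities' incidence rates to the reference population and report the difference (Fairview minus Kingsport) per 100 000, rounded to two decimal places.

13.57

Age-specific rates per 100 000 for Fairview: 32.04, 84.49, 229.24, 530.66.
For Kingsport: 25.36, 93.25, 213.79, 500.00.
Standard weights: 0.16, 0.29, 0.12, 0.43.
Fairview: 0.1600×32.04 + 0.2900×84.49 + 0.1200×229.24 + 0.4300×530.66 = 285.3239 per 100 000.
Kingsport: 0.1600×25.36 + 0.2900×93.25 + 0.1200×213.79 + 0.4300×500.00 = 271.7549 per 100 000.
Difference = 285.3239 − 271.7549 = 13.5689.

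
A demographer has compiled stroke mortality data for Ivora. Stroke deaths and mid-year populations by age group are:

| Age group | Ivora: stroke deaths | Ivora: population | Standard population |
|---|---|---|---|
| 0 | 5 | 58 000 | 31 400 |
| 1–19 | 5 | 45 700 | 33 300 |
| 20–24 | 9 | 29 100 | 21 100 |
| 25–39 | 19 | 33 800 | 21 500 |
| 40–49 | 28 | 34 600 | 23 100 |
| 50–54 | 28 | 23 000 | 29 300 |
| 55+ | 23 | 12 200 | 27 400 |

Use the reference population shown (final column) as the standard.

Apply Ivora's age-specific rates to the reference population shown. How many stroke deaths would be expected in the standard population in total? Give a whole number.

131

Age-specific rates per 100 000 for Ivora: 8.62, 10.94, 30.93, 56.21, 80.92, 121.74, 188.52.
Expected stroke deaths = Σ (standard pop × age-specific rate ÷ 100 000)
= 31 400×8.62/100 000 + 33 300×10.94/100 000 + 21 100×30.93/100 000 + 21 500×56.21/100 000 + 23 100×80.92/100 000 + 29 300×121.74/100 000 + 27 400×188.52/100 000
= 2.71 + 3.64 + 6.53 + 12.09 + 18.69 + 35.67 + 51.66 = 130.98.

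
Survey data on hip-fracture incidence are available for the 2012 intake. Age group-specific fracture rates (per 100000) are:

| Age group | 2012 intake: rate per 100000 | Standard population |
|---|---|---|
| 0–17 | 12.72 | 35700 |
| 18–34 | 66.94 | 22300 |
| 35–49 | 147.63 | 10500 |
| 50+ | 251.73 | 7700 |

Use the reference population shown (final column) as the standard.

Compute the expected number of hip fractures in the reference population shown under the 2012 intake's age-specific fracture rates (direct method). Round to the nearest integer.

Expected hip fractures = Σ (standard pop × age-specific rate ÷ 100000)
= 35700×12.72/100000 + 22300×66.94/100000 + 10500×147.63/100000 + 7700×251.73/100000
= 4.54 + 14.93 + 15.50 + 19.38 = 54.35.

54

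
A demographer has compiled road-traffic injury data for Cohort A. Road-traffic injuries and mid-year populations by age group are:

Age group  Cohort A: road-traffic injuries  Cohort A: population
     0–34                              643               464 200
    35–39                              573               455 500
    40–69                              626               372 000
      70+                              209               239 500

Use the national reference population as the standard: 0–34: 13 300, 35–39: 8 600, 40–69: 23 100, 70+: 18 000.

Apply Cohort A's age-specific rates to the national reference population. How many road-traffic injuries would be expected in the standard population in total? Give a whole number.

84

Age-specific rates per 100 000 for Cohort A: 138.52, 125.80, 168.28, 87.27.
Expected road-traffic injuries = Σ (standard pop × age-specific rate ÷ 100 000)
= 13 300×138.52/100 000 + 8 600×125.80/100 000 + 23 100×168.28/100 000 + 18 000×87.27/100 000
= 18.42 + 10.82 + 38.87 + 15.71 = 83.82.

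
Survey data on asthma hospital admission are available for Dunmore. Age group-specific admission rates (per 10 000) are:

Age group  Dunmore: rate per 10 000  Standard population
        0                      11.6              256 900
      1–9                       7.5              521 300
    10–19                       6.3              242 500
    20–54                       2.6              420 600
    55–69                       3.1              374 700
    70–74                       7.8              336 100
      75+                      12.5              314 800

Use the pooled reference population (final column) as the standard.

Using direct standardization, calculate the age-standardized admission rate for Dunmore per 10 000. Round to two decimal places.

Standard total = 2 466 900; weights = 0.1041, 0.2113, 0.0983, 0.1705, 0.1519, 0.1362, 0.1276.
Standardized rate: 0.1041×11.6 + 0.2113×7.5 + 0.0983×6.3 + 0.1705×2.6 + 0.1519×3.1 + 0.1362×7.8 + 0.1276×12.5 = 6.9842 per 10 000.

6.98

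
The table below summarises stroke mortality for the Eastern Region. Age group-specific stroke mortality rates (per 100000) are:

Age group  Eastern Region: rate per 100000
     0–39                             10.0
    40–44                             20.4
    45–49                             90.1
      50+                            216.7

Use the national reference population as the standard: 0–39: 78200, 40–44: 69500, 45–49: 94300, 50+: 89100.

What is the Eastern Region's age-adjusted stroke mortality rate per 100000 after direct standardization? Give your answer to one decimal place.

90.6

Standard total = 331100; weights = 0.2362, 0.2099, 0.2848, 0.2691.
Standardized rate: 0.2362×10.0 + 0.2099×20.4 + 0.2848×90.1 + 0.2691×216.7 = 90.6198 per 100000.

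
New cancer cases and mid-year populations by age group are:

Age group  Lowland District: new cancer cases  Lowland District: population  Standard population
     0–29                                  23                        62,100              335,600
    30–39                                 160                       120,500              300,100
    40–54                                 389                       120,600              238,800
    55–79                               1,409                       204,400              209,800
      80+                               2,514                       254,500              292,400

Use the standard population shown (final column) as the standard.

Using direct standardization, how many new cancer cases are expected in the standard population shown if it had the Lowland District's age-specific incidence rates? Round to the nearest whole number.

5628

Age-specific rates per 100,000 for the Lowland District: 37.04, 132.78, 322.55, 689.33, 987.82.
Expected new cancer cases = Σ (standard pop × age-specific rate ÷ 100,000)
= 335,600×37.04/100,000 + 300,100×132.78/100,000 + 238,800×322.55/100,000 + 209,800×689.33/100,000 + 292,400×987.82/100,000
= 124.30 + 398.47 + 770.26 + 1446.22 + 2888.38 = 5627.64.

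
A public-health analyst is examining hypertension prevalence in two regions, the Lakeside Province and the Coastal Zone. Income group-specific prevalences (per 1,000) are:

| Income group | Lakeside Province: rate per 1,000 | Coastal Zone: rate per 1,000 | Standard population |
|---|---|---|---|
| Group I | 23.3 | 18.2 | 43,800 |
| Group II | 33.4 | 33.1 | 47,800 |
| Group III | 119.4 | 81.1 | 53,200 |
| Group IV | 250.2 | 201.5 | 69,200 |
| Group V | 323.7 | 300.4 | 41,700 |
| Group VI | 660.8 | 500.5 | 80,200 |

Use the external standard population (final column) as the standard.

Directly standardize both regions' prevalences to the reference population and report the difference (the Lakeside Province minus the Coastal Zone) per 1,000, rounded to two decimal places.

57.97

Standard total = 335,900; weights = 0.1304, 0.1423, 0.1584, 0.2060, 0.1241, 0.2388.
The Lakeside Province: 0.1304×23.3 + 0.1423×33.4 + 0.1584×119.4 + 0.2060×250.2 + 0.1241×323.7 + 0.2388×660.8 = 276.2055 per 1,000.
The Coastal Zone: 0.1304×18.2 + 0.1423×33.1 + 0.1584×81.1 + 0.2060×201.5 + 0.1241×300.4 + 0.2388×500.5 = 218.2329 per 1,000.
Difference = 276.2055 − 218.2329 = 57.9726.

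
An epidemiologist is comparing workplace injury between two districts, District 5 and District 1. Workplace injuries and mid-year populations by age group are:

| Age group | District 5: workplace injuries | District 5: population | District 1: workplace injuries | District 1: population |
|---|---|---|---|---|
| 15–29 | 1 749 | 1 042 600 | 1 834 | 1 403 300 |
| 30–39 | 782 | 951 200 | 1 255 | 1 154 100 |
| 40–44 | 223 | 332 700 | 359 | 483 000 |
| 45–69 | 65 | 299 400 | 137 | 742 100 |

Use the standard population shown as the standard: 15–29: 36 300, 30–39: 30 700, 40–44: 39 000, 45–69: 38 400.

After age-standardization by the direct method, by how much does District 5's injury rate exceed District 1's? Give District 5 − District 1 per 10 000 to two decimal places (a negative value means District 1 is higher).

Age-specific rates per 10 000 for District 5: 16.78, 8.22, 6.70, 2.17.
For District 1: 13.07, 10.87, 7.43, 1.85.
Standard total = 144 400; weights = 0.2514, 0.2126, 0.2701, 0.2659.
District 5: 0.2514×16.78 + 0.2126×8.22 + 0.2701×6.70 + 0.2659×2.17 = 8.3526 per 10 000.
District 1: 0.2514×13.07 + 0.2126×10.87 + 0.2701×7.43 + 0.2659×1.85 = 8.0957 per 10 000.
Difference = 8.3526 − 8.0957 = 0.2569.

0.26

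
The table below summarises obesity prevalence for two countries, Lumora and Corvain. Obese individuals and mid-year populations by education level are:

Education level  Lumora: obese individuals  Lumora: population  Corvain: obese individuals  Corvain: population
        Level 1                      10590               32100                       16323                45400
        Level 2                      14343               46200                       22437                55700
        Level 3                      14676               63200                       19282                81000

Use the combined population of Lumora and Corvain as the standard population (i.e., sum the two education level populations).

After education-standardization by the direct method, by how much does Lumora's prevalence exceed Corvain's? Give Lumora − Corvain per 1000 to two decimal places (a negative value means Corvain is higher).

-38.78

Education-specific rates per 1000 for Lumora: 329.907, 310.455, 232.215.
For Corvain: 359.537, 402.819, 238.049.
Combined standard total = 323600; weights = 0.2395, 0.3149, 0.4456.
Lumora: 0.2395×329.907 + 0.3149×310.455 + 0.4456×232.215 = 280.2488 per 1000.
Corvain: 0.2395×359.537 + 0.3149×402.819 + 0.4456×238.049 = 319.0300 per 1000.
Difference = 280.2488 − 319.0300 = -38.7812.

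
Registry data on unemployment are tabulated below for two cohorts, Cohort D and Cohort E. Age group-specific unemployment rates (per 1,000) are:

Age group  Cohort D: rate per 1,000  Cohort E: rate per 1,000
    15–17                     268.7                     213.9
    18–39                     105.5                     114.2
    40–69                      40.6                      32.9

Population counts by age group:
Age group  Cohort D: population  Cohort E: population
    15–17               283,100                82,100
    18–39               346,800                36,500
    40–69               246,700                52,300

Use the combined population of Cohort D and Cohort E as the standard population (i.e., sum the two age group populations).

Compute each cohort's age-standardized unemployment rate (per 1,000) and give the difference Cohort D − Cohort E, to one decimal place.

18.1

Combined standard total = 1,047,500; weights = 0.3486, 0.3659, 0.2854.
Cohort D: 0.3486×268.7 + 0.3659×105.5 + 0.2854×40.6 = 143.8728 per 1,000.
Cohort E: 0.3486×213.9 + 0.3659×114.2 + 0.2854×32.9 = 125.7530 per 1,000.
Difference = 143.8728 − 125.7530 = 18.1199.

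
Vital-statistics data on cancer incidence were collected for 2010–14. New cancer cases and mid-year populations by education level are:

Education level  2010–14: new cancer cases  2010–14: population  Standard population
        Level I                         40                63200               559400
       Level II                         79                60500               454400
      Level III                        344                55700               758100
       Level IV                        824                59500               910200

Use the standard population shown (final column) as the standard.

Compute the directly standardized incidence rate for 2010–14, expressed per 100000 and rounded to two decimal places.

679.86

Education-specific rates per 100000 for 2010–14: 63.29, 130.58, 617.59, 1384.87.
Standard total = 2682100; weights = 0.2086, 0.1694, 0.2827, 0.3394.
Standardized rate: 0.2086×63.29 + 0.1694×130.58 + 0.2827×617.59 + 0.3394×1384.87 = 679.8592 per 100000.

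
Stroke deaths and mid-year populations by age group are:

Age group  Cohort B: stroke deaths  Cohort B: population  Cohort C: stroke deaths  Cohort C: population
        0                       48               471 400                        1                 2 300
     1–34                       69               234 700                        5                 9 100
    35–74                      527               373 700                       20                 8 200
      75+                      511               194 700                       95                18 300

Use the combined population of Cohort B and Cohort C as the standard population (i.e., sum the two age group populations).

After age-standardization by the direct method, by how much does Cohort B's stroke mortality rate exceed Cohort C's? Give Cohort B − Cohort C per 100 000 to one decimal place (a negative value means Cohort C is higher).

-88.4

Age-specific rates per 100 000 for Cohort B: 10.18, 29.40, 141.02, 262.46.
For Cohort C: 43.48, 54.95, 243.90, 519.13.
Combined standard total = 1 312 400; weights = 0.3609, 0.1858, 0.2910, 0.1623.
Cohort B: 0.3609×10.18 + 0.1858×29.40 + 0.2910×141.02 + 0.1623×262.46 = 92.7692 per 100 000.
Cohort C: 0.3609×43.48 + 0.1858×54.95 + 0.2910×243.90 + 0.1623×519.13 = 181.1272 per 100 000.
Difference = 92.7692 − 181.1272 = -88.3581.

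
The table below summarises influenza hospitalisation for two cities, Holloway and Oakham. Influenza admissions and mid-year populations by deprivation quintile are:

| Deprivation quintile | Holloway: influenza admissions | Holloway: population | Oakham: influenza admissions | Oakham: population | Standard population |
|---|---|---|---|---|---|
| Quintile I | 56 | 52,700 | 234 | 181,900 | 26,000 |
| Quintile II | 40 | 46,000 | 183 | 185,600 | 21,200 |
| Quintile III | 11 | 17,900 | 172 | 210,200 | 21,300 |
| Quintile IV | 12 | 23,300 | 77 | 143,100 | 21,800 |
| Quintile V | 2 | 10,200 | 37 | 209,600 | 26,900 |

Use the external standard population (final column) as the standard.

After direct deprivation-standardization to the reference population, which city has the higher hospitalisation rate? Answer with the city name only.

Oakham

Deprivation-specific rates per 100,000 for Holloway: 106.26, 86.96, 61.45, 51.50, 19.61.
For Oakham: 128.64, 98.60, 81.83, 53.81, 17.65.
Standard total = 117,200; weights = 0.2218, 0.1809, 0.1817, 0.1860, 0.2295.
Holloway: 0.2218×106.26 + 0.1809×86.96 + 0.1817×61.45 + 0.1860×51.50 + 0.2295×19.61 = 64.5514 per 100,000.
Oakham: 0.2218×128.64 + 0.1809×98.60 + 0.1817×81.83 + 0.1860×53.81 + 0.2295×17.65 = 75.3054 per 100,000.
The crude rates (80.61 vs 75.56) would put Holloway higher, but that reflects its deprivation composition; once standardized to a common deprivation structure, Oakham has the higher underlying rate.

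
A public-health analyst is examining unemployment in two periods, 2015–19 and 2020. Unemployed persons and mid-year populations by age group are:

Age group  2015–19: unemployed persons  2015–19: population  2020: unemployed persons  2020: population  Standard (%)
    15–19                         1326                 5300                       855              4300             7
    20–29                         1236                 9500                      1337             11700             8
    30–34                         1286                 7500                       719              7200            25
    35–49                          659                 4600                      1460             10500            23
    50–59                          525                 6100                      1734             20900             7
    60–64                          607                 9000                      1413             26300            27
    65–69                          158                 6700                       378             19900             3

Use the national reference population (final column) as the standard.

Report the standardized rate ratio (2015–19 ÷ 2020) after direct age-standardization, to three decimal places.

1.275

Age-specific rates per 1000 for 2015–19: 250.189, 130.105, 171.467, 143.261, 86.066, 67.444, 23.582.
For 2020: 198.837, 114.274, 99.861, 139.048, 82.967, 53.726, 18.995.
Standard weights: 0.07, 0.08, 0.25, 0.23, 0.07, 0.27, 0.03.
2015–19: 0.0700×250.189 + 0.0800×130.105 + 0.2500×171.467 + 0.2300×143.261 + 0.0700×86.066 + 0.2700×67.444 + 0.0300×23.582 = 128.6803 per 1000.
2020: 0.0700×198.837 + 0.0800×114.274 + 0.2500×99.861 + 0.2300×139.048 + 0.0700×82.967 + 0.2700×53.726 + 0.0300×18.995 = 100.8903 per 1000.
Ratio = 128.6803 ÷ 100.8903 = 1.27545.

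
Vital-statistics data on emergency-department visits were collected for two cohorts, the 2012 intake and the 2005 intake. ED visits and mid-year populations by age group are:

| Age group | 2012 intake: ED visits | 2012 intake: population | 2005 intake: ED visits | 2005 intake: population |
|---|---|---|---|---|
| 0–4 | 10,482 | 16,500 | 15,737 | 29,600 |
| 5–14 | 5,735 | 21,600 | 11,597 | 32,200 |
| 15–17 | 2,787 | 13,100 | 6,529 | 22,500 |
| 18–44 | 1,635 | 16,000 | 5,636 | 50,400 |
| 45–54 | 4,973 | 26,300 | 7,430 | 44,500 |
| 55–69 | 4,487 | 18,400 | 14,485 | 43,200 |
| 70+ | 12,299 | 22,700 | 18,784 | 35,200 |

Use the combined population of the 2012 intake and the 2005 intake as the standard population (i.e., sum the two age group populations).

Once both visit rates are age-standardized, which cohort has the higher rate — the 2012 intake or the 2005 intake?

Age-specific rates per 1,000 for the 2012 intake: 635.273, 265.509, 212.748, 102.188, 189.087, 243.859, 541.806.
For the 2005 intake: 531.655, 360.155, 290.178, 111.825, 166.966, 335.301, 533.636.
Combined standard total = 392,200; weights = 0.1175, 0.1372, 0.0908, 0.1693, 0.1805, 0.1571, 0.1476.
The 2012 intake: 0.1175×635.273 + 0.1372×265.509 + 0.0908×212.748 + 0.1693×102.188 + 0.1805×189.087 + 0.1571×243.859 + 0.1476×541.806 = 300.1255 per 1,000.
The 2005 intake: 0.1175×531.655 + 0.1372×360.155 + 0.0908×290.178 + 0.1693×111.825 + 0.1805×166.966 + 0.1571×335.301 + 0.1476×533.636 = 318.7519 per 1,000.
The crude rates (314.99 vs 311.33) would put the 2012 intake higher, but that reflects its age composition; once standardized to a common age structure, the 2005 intake has the higher underlying rate.

2005 intake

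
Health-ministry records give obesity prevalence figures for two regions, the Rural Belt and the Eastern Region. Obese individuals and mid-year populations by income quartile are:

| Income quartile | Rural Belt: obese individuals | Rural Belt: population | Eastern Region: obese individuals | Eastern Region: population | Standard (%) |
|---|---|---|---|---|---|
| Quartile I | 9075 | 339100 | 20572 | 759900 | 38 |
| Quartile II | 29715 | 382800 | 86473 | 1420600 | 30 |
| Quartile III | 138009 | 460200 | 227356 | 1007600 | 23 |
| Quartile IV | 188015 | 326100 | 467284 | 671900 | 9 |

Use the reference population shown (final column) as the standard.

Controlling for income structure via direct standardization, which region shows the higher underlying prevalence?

Income-specific rates per 1000 for the Rural Belt: 26.762, 77.625, 299.889, 576.556.
For the Eastern Region: 27.072, 60.871, 225.641, 695.467.
Standard weights: 0.38, 0.30, 0.23, 0.09.
The Rural Belt: 0.3800×26.762 + 0.3000×77.625 + 0.2300×299.889 + 0.0900×576.556 = 154.3218 per 1000.
The Eastern Region: 0.3800×27.072 + 0.3000×60.871 + 0.2300×225.641 + 0.0900×695.467 = 143.0380 per 1000.

Rural Belt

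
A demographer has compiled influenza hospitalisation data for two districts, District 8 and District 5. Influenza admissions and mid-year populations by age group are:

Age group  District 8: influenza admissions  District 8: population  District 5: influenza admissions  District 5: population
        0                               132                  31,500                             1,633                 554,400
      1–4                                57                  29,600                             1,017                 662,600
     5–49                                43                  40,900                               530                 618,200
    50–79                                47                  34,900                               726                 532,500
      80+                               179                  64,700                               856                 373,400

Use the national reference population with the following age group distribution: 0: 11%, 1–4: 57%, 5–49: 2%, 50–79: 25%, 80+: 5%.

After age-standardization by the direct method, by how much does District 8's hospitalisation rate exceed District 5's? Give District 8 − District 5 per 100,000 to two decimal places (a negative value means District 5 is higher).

Age-specific rates per 100,000 for District 8: 419.05, 192.57, 105.13, 134.67, 276.66.
For District 5: 294.55, 153.49, 85.73, 136.34, 229.24.
Standard weights: 0.11, 0.57, 0.02, 0.25, 0.05.
District 8: 0.1100×419.05 + 0.5700×192.57 + 0.0200×105.13 + 0.2500×134.67 + 0.0500×276.66 = 205.4621 per 100,000.
District 5: 0.1100×294.55 + 0.5700×153.49 + 0.0200×85.73 + 0.2500×136.34 + 0.0500×229.24 = 167.1494 per 100,000.
Difference = 205.4621 − 167.1494 = 38.3128.

38.31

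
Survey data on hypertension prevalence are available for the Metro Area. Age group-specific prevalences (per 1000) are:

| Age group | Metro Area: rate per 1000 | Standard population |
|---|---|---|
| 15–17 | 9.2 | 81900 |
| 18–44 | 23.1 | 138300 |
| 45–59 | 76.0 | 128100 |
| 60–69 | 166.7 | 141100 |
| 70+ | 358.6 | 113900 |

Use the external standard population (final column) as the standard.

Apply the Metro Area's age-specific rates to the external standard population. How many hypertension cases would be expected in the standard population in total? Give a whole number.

Expected hypertension cases = Σ (standard pop × age-specific rate ÷ 1000)
= 81900×9.2/1000 + 138300×23.1/1000 + 128100×76.0/1000 + 141100×166.7/1000 + 113900×358.6/1000
= 753.48 + 3194.73 + 9735.60 + 23521.37 + 40844.54 = 78049.72.

78050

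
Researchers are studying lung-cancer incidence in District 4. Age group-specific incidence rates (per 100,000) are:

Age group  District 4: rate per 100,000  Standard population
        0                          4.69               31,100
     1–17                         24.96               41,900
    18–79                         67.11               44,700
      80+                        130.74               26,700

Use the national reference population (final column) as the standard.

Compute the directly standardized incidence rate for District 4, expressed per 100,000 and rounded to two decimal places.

53.20

Standard total = 144,400; weights = 0.2154, 0.2902, 0.3096, 0.1849.
Standardized rate: 0.2154×4.69 + 0.2902×24.96 + 0.3096×67.11 + 0.1849×130.74 = 53.2012 per 100,000.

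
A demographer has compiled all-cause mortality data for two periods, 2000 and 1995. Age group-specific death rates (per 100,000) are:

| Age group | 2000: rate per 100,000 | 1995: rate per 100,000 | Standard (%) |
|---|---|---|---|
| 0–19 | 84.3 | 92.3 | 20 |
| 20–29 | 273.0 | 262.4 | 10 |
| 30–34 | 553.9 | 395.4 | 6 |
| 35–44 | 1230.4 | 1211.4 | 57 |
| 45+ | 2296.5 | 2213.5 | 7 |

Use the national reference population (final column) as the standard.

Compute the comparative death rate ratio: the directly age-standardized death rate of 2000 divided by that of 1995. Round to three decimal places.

1.028

Standard weights: 0.20, 0.10, 0.06, 0.57, 0.07.
2000: 0.2000×84.3 + 0.1000×273.0 + 0.0600×553.9 + 0.5700×1230.4 + 0.0700×2296.5 = 939.4770 per 100,000.
1995: 0.2000×92.3 + 0.1000×262.4 + 0.0600×395.4 + 0.5700×1211.4 + 0.0700×2213.5 = 913.8670 per 100,000.
Ratio = 939.4770 ÷ 913.8670 = 1.02802.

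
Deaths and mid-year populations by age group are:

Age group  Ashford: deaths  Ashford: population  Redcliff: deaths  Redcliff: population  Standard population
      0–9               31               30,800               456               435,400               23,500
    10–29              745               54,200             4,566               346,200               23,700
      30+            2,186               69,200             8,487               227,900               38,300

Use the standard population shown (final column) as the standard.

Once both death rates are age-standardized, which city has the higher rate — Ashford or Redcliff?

Age-specific rates per 100,000 for Ashford: 100.65, 1374.54, 3158.96.
For Redcliff: 104.73, 1318.89, 3724.00.
Standard total = 85,500; weights = 0.2749, 0.2772, 0.4480.
Ashford: 0.2749×100.65 + 0.2772×1374.54 + 0.4480×3158.96 = 1823.7424 per 100,000.
Redcliff: 0.2749×104.73 + 0.2772×1318.89 + 0.4480×3724.00 = 2062.5516 per 100,000.
The crude rates (1920.88 vs 1338.19) would put Ashford higher, but that reflects its age composition; once standardized to a common age structure, Redcliff has the higher underlying rate.

Redcliff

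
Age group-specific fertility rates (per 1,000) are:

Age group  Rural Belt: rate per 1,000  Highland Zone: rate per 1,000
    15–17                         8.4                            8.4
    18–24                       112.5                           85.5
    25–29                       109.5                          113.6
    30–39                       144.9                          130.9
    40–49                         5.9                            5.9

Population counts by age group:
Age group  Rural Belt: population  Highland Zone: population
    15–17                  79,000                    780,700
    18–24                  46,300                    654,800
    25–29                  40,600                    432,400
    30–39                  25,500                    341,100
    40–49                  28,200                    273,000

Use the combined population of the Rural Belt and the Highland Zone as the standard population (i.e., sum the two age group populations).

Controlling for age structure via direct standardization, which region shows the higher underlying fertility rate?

Rural Belt

Combined standard total = 2,701,600; weights = 0.3182, 0.2595, 0.1751, 0.1357, 0.1115.
The Rural Belt: 0.3182×8.4 + 0.2595×112.5 + 0.1751×109.5 + 0.1357×144.9 + 0.1115×5.9 = 71.3600 per 1,000.
The Highland Zone: 0.3182×8.4 + 0.2595×85.5 + 0.1751×113.6 + 0.1357×130.9 + 0.1115×5.9 = 63.1712 per 1,000.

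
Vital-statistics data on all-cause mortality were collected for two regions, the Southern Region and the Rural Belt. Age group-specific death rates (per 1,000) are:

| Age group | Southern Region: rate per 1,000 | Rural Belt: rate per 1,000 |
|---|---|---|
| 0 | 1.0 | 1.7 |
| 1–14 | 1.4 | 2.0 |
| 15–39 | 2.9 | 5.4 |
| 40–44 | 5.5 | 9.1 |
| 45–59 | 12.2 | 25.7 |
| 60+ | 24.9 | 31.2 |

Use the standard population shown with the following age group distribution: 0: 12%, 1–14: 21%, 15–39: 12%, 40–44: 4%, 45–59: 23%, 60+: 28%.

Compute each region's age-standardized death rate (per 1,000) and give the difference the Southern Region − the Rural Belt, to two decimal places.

-5.52

Standard weights: 0.12, 0.21, 0.12, 0.04, 0.23, 0.28.
The Southern Region: 0.1200×1.0 + 0.2100×1.4 + 0.1200×2.9 + 0.0400×5.5 + 0.2300×12.2 + 0.2800×24.9 = 10.7600 per 1,000.
The Rural Belt: 0.1200×1.7 + 0.2100×2.0 + 0.1200×5.4 + 0.0400×9.1 + 0.2300×25.7 + 0.2800×31.2 = 16.2830 per 1,000.
Difference = 10.7600 − 16.2830 = -5.5230.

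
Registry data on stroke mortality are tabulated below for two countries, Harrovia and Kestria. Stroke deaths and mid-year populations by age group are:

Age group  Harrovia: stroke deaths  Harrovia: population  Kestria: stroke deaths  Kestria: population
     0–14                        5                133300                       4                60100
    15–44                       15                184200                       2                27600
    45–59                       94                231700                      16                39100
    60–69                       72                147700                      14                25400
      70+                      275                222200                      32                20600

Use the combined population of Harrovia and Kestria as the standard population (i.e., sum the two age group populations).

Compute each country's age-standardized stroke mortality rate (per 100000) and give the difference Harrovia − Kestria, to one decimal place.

Age-specific rates per 100000 for Harrovia: 3.75, 8.14, 40.57, 48.75, 123.76.
For Kestria: 6.66, 7.25, 40.92, 55.12, 155.34.
Combined standard total = 1091900; weights = 0.1771, 0.1940, 0.2480, 0.1585, 0.2224.
Harrovia: 0.1771×3.75 + 0.1940×8.14 + 0.2480×40.57 + 0.1585×48.75 + 0.2224×123.76 = 47.5539 per 100000.
Kestria: 0.1771×6.66 + 0.1940×7.25 + 0.2480×40.92 + 0.1585×55.12 + 0.2224×155.34 = 56.0131 per 100000.
Difference = 47.5539 − 56.0131 = -8.4592.

-8.5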